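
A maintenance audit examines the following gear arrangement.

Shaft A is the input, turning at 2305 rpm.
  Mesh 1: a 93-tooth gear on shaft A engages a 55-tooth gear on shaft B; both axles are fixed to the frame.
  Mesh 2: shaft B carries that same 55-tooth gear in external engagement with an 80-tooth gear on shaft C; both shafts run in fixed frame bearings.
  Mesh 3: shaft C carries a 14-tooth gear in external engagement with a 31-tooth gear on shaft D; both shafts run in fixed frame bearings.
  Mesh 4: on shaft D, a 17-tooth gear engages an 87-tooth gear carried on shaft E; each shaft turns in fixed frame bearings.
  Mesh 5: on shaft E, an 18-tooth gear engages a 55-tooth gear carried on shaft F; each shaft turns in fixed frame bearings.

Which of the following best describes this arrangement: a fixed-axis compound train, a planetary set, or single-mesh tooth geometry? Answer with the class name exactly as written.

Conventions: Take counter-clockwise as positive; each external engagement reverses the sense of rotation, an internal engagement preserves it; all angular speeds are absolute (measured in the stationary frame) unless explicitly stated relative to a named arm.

5-mesh fixed-axis compound train (all bearings frame-fixed)
classification: fixed-axis compound train

fixed-axis compound train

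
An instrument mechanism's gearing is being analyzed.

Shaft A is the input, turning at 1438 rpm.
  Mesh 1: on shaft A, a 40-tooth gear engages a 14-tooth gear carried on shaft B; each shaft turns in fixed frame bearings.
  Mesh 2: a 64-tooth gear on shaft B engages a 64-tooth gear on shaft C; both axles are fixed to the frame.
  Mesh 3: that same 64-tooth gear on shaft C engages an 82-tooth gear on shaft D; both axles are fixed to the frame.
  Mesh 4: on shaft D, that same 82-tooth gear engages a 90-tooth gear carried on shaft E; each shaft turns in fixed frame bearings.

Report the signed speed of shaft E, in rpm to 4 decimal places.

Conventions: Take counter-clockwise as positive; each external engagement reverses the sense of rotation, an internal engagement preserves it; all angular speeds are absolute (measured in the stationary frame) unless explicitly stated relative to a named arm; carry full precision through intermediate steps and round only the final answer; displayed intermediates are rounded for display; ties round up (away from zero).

4-mesh fixed-axis compound train (all bearings frame-fixed)
mesh 1 [40T→14T]: ω = 1438.0000×40/14 = 4108.5714 rpm, sense flips to −
mesh 2 [64T→64T]: ω = 4108.5714×64/64 = 4108.5714 rpm, sense flips to +
mesh 3 [64T→82T]: ω = 4108.5714×64/82 = 3206.6899 rpm, sense flips to −
mesh 4 [82T→90T]: ω = 3206.6899×82/90 = 2921.6508 rpm, sense flips to +
signed output speed = +2921.6508 rpm

+2921.6508 rpm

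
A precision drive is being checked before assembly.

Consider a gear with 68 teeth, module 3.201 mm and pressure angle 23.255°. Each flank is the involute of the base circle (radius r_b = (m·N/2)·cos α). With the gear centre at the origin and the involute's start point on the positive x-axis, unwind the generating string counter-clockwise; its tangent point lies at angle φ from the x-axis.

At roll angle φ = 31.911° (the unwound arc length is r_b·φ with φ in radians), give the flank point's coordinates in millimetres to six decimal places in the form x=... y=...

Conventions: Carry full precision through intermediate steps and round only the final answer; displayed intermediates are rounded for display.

class = single-mesh tooth geometry [base-circle involute, m = 3.201, 68T]
pitch radius r_p = m·N/2 = 3.201·68/2 = 108.834000
base radius r_b = r_p·cos α = 108.834000·cos 23.255° = 99.991973
roll angle φ = 31.911° = 0.55695202 rad
x = r_b·(cos φ + φ·sin φ) = 114.318402
y = r_b·(sin φ − φ·cos φ) = 5.581685

x=114.318402 y=5.581685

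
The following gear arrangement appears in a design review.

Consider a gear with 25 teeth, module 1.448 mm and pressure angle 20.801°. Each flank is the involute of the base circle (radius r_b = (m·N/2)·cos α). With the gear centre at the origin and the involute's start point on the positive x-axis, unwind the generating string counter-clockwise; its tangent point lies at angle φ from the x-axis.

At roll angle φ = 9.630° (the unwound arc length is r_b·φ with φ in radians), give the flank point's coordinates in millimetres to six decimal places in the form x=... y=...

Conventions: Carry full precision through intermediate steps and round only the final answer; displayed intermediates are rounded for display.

x=17.157540 y=0.026704

topology: single-mesh involute geometry — m = 1.448, N = 25
pitch radius r_p = m·N/2 = 1.448·25/2 = 18.100000
base radius r_b = r_p·cos α = 18.100000·cos 20.801° = 16.920233
roll angle φ = 9.630° = 0.16807521 rad
x = r_b·(cos φ + φ·sin φ) = 17.157540
y = r_b·(sin φ − φ·cos φ) = 0.026704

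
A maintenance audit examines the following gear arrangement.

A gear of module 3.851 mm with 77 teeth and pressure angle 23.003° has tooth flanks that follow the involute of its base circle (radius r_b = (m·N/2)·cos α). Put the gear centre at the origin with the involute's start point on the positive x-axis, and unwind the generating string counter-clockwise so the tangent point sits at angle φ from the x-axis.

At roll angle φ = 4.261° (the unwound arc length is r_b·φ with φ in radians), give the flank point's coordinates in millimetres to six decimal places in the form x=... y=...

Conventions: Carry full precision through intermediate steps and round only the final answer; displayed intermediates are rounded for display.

x=136.851113 y=0.018701

recognized (one wheel, involute flank): single-mesh tooth geometry, m = 3.851, N = 77
pitch radius r_p = m·N/2 = 3.851·77/2 = 148.263500
base radius r_b = r_p·cos α = 148.263500·cos 23.003° = 136.474238
roll angle φ = 4.261° = 0.07436848 rad
x = r_b·(cos φ + φ·sin φ) = 136.851113
y = r_b·(sin φ − φ·cos φ) = 0.018701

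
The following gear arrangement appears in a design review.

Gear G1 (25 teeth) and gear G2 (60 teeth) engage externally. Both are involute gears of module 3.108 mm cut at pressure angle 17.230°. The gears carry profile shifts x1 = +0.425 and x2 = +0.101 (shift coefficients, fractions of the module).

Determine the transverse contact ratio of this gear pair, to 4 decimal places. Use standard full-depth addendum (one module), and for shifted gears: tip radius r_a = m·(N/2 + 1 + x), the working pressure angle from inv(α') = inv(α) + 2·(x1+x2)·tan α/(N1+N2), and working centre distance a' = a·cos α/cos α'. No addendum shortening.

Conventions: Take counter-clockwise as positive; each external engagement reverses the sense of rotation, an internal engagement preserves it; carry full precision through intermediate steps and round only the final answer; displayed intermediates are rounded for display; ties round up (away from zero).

1.6939

topology: single-mesh involute geometry — m = 3.108, 25T/60T pair
base radii: r_b1 = 37.106544, r_b2 = 89.055706
tip radii: r_a1 = 43.278900, r_a2 = 96.661908
inv(α') = inv(17.230°) + 2·(+0.425+0.101)·tan α/(25+60) = 0.01324360  ⇒  α' = 19.25181°
a' = a·cos α / cos α' = 132.0900·cos 17.230°/cos 19.25181° = 133.635323
action lengths: √(r_a1²−r_b1²) = 22.274819, √(r_a2²−r_b2²) = 37.584648
base pitch p_b = π·m·cos α = 9.325892
CR = (22.274819 + 37.584648 − 133.635323·sin 19.25181°)/9.325892 = 1.693904
contact ratio ≈ 1.6939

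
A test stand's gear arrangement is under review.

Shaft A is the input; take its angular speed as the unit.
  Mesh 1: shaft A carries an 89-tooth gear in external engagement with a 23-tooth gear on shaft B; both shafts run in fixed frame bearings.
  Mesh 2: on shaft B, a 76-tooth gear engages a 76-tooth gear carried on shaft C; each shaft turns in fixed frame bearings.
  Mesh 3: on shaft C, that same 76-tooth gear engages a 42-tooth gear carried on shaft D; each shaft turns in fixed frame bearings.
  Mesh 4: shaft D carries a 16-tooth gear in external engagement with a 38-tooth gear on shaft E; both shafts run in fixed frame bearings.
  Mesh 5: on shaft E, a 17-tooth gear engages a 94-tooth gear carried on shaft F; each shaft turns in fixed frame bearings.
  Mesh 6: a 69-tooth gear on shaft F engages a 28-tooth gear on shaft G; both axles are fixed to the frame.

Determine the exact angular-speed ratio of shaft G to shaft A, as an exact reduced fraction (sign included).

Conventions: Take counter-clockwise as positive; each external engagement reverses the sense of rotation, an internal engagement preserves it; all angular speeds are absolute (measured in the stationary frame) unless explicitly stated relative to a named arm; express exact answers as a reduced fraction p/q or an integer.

3026/2303

class = fixed-axis compound train [6 meshes; 6 ratios multiply, 6 sense flips]
mesh 1 [89T→23T]: running ratio 89/23, sense −
mesh 2 [76T→76T]: running ratio 89/23, sense +
mesh 3 [76T→42T]: running ratio 3382/483, sense −
mesh 4 [16T→38T]: running ratio 1424/483, sense +
mesh 5 [17T→94T]: running ratio 12104/22701, sense −
mesh 6 [69T→28T]: running ratio 3026/2303, sense +
ω_out/ω_in = 3026/2303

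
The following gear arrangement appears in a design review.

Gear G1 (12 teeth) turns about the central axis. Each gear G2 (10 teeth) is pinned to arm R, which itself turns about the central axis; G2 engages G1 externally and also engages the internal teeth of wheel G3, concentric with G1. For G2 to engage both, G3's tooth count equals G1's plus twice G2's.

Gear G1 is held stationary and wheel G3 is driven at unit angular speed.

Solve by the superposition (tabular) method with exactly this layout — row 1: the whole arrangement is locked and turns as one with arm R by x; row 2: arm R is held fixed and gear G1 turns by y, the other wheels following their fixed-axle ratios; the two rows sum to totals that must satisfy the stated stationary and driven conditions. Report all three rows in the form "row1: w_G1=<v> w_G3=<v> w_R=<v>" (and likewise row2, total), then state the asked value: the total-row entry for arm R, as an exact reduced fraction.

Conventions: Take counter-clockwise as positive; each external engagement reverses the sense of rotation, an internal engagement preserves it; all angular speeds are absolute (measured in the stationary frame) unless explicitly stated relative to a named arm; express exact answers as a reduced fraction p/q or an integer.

planetary set (12T centre, 10T on arm, 32T internal) — Willis relation
row 1: whole set turns with the arm by x
superposition row 2 [arm held]: sun y, ring −(12/32)·y, arm 0
boundary: total ω_sun = x + y = 0 and total ω_ring = x − (12/32)·y = 1  ⇒  y = -8/11, x = 8/11
row 2 ring = −(12/32)·(-8/11) = 3/11
totals (row 1 + row 2): sun 8/11 + (-8/11) = 0, ring 8/11 + 3/11 = 1, arm 8/11 + 0 = 8/11
asked cell (total, arm) = 8/11

row1: w_G1=8/11 w_G3=8/11 w_R=8/11
row2: w_G1=-8/11 w_G3=3/11 w_R=0
total: w_G1=0 w_G3=1 w_R=8/11
asked value: 8/11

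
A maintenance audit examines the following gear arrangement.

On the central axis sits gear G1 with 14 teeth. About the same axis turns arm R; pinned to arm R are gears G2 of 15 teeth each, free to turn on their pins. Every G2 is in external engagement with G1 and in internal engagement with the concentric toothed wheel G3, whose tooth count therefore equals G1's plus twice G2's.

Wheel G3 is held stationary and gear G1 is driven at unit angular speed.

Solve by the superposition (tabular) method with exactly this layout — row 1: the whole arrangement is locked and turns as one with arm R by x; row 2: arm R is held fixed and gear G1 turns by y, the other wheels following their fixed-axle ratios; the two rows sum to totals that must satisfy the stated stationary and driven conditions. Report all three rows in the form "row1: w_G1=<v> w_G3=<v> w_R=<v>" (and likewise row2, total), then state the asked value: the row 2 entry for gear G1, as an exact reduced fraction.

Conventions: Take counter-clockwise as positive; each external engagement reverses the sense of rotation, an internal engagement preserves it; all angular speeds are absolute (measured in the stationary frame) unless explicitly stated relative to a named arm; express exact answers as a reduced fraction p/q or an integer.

row1: w_G1=7/29 w_G3=7/29 w_R=7/29
row2: w_G1=22/29 w_G3=-7/29 w_R=0
total: w_G1=1 w_G3=0 w_R=7/29
asked value: 22/29

class = planetary set [G3 = 14+2·15 = 44; Willis about the carrier]
row 1: whole set turns with the arm by x
superposition row 2 [arm held]: sun y, ring −(14/44)·y, arm 0
boundary: total ω_ring = x − (14/44)·y = 0 and total ω_sun = x + y = 1  ⇒  y = 22/29, x = 7/29
row 2 ring = −(14/44)·22/29 = -7/29
totals (row 1 + row 2): sun 7/29 + 22/29 = 1, ring 7/29 + (-7/29) = 0, arm 7/29 + 0 = 7/29
asked cell (row2, sun) = 22/29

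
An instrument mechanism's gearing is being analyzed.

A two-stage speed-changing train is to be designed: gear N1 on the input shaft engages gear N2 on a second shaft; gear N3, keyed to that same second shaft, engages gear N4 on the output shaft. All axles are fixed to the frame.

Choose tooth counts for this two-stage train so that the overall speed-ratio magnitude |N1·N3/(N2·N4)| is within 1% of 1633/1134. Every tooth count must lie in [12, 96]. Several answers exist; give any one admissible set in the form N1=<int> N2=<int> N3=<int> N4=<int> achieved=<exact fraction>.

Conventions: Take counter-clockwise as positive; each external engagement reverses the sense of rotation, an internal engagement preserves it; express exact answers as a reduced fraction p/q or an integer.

N1=23 N2=14 N3=71 N4=81 achieved=1633/1134

design class (target 1633/1134): fixed-axis compound train
target = 1633/1134 in lowest terms: an exact hit needs N1·N3 = k·1633 and N2·N4 = k·1134 for one integer k, every count in [12, 96]; additionally prefer no 1:1 stage (N1 ≠ N2, N3 ≠ N4)
k = 1: N1·N3 = 1633 = 23·71, N2·N4 = 1134 = 14·81
achieved = 23·71/(14·81) = 1633/1134; |achieved − target| = 0 ≤ 1633/113400 ✓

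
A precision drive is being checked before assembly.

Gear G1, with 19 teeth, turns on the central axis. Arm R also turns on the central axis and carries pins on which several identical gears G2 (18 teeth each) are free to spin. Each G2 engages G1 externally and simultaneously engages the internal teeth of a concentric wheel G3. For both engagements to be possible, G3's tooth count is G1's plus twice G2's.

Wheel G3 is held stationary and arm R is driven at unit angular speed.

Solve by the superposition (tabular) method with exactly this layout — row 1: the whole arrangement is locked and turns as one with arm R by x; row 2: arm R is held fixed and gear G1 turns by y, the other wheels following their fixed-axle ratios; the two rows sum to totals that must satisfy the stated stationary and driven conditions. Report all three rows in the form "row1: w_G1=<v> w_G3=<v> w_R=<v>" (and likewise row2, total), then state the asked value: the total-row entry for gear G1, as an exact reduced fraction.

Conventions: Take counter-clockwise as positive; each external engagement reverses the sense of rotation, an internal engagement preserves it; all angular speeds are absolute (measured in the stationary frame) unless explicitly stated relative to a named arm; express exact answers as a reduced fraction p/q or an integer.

row1: w_G1=1 w_G3=1 w_R=1
row2: w_G1=55/19 w_G3=-1 w_R=0
total: w_G1=74/19 w_G3=0 w_R=1
asked value: 74/19

topology: planetary set — G1 19T / G2 18T / G3 55T, arm = carrier (Willis)
row 1: whole set turns with the arm by x
row 2 (arm held, sun turns y): ω_ring = −(19/55)·y, ω_arm = 0
boundary: total ω_ring = x − (19/55)·y = 0 and total ω_arm = x = 1  ⇒  y = 55/19, x = 1
row 2 ring = −(19/55)·55/19 = -1
totals (row 1 + row 2): sun 1 + 55/19 = 74/19, ring 1 + (-1) = 0, arm 1 + 0 = 1
asked cell (total, sun) = 74/19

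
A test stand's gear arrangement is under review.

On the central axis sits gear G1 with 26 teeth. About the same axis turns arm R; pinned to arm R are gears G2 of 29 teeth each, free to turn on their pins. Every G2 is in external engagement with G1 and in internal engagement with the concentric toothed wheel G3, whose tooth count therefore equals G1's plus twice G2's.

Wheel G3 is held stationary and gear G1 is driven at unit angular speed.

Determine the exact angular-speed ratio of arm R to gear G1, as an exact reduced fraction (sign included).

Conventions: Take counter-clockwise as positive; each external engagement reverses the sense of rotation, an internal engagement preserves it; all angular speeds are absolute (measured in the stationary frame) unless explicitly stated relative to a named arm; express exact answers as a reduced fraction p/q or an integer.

planetary set (26T centre, 29T on arm, 84T internal) — Willis relation
ring teeth: 26 + 2·29 = 84
26(ω_sun−ω_arm) = −84(ω_ring−ω_arm),  ω_ring = 0, ω_sun = 1
26(1−ω_arm) = −84(0−ω_arm)  ⇒  110·ω_arm = 26  ⇒  ω_arm = 13/55
ω_out/ω_in = 13/55

13/55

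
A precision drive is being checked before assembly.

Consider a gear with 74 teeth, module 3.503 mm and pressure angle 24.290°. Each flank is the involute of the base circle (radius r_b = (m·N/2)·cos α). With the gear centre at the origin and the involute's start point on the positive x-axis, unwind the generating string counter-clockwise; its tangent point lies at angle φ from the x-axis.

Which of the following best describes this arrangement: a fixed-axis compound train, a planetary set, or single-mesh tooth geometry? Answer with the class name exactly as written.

single-mesh tooth geometry

recognized (one wheel, involute flank): single-mesh tooth geometry, m = 3.503, N = 74
classification: single-mesh tooth geometry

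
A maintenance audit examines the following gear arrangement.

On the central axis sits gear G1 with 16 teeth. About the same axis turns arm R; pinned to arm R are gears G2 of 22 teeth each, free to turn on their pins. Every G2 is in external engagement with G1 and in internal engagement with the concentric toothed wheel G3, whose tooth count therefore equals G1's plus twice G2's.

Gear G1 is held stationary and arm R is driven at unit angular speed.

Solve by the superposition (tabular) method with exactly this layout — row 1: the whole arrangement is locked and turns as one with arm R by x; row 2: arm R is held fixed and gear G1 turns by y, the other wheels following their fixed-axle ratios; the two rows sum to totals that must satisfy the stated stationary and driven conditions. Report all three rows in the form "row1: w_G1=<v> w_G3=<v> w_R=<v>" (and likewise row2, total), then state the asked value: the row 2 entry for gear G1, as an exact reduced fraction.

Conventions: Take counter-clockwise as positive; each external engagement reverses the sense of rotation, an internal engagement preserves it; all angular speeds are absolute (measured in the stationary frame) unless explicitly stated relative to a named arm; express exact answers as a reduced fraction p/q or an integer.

row1: w_G1=1 w_G3=1 w_R=1
row2: w_G1=-1 w_G3=4/15 w_R=0
total: w_G1=0 w_G3=19/15 w_R=1
asked value: -1

recognized (axles ride arm R): planetary set, 16/22/60 teeth
row 1 — lock + rotate with arm: ω_sun = ω_ring = ω_arm = x
row 2 (arm held, sun turns y): ω_ring = −(16/60)·y, ω_arm = 0
boundary: total ω_sun = x + y = 0 and total ω_arm = x = 1  ⇒  y = -1, x = 1
row 2 ring = −(16/60)·(-1) = 4/15
totals (row 1 + row 2): sun 1 + (-1) = 0, ring 1 + 4/15 = 19/15, arm 1 + 0 = 1
asked cell (row2, sun) = -1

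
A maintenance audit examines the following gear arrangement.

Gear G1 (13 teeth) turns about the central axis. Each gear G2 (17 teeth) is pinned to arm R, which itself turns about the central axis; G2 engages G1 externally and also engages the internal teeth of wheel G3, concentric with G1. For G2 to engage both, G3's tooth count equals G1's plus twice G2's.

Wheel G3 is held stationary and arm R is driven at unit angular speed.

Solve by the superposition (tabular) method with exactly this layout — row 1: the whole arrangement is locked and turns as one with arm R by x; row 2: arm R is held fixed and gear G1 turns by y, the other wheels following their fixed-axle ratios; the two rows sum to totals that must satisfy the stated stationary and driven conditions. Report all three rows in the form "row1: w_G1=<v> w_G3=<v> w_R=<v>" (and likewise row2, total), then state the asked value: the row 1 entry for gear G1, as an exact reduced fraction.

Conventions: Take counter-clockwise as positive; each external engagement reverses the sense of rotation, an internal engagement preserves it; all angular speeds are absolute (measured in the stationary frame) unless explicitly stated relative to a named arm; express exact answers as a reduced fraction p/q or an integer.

row1: w_G1=1 w_G3=1 w_R=1
row2: w_G1=47/13 w_G3=-1 w_R=0
total: w_G1=60/13 w_G3=0 w_R=1
asked value: 1

topology: planetary set — G1 13T / G2 17T / G3 47T, arm = carrier (Willis)
row 1: whole set turns with the arm by x
row 2 (arm held, sun turns y): ω_ring = −(13/47)·y, ω_arm = 0
boundary: total ω_ring = x − (13/47)·y = 0 and total ω_arm = x = 1  ⇒  y = 47/13, x = 1
row 2 ring = −(13/47)·47/13 = -1
totals (row 1 + row 2): sun 1 + 47/13 = 60/13, ring 1 + (-1) = 0, arm 1 + 0 = 1
asked cell (row1, sun) = 1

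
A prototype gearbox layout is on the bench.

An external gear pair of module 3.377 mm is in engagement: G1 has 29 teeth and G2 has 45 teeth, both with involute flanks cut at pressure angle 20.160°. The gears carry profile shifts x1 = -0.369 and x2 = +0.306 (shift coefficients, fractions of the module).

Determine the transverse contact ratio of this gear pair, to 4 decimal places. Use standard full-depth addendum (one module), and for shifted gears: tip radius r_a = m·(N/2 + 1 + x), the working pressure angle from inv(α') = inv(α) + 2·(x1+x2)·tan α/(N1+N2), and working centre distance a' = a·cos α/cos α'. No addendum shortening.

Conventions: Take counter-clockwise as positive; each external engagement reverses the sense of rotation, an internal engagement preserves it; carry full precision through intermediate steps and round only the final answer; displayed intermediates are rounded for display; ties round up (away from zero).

topology: single-mesh involute geometry — m = 3.377, 29T/45T pair
base radii: r_b1 = 45.966511, r_b2 = 71.327345
tip radii: r_a1 = 51.097387, r_a2 = 80.392862
inv(α') = inv(20.160°) + 2·(-0.369+0.306)·tan α/(29+45) = 0.01465242  ⇒  α' = 19.89038°
a' = a·cos α / cos α' = 124.9490·cos 20.160°/cos 19.89038° = 124.734880
action lengths: √(r_a1²−r_b1²) = 22.316424, √(r_a2²−r_b2²) = 37.086683
base pitch p_b = π·m·cos α = 9.959176
CR = (22.316424 + 37.086683 − 124.734880·sin 19.89038°)/9.959176 = 1.703515
contact ratio ≈ 1.7035

1.7035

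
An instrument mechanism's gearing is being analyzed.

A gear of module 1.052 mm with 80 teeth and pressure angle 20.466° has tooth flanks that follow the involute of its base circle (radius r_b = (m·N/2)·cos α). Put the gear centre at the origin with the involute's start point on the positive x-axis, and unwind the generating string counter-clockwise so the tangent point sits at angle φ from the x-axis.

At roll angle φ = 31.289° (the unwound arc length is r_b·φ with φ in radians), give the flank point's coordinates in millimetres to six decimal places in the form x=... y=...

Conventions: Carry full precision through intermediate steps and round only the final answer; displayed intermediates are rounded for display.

x=44.871353 y=2.077009

single-mesh involute tooth geometry (80T wheel at module 1.052)
pitch radius r_p = m·N/2 = 1.052·80/2 = 42.080000
base radius r_b = r_p·cos α = 42.080000·cos 20.466° = 39.423904
roll angle φ = 31.289° = 0.54609607 rad
x = r_b·(cos φ + φ·sin φ) = 44.871353
y = r_b·(sin φ − φ·cos φ) = 2.077009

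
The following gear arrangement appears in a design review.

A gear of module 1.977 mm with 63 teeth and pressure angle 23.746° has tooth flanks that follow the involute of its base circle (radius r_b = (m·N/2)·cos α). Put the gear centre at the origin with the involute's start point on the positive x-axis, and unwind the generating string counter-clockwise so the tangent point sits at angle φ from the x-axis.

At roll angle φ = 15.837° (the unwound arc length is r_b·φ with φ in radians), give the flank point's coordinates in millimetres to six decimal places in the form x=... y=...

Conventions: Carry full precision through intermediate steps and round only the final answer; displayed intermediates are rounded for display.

single-mesh involute tooth geometry (63T wheel at module 1.977)
pitch radius r_p = m·N/2 = 1.977·63/2 = 62.275500
base radius r_b = r_p·cos α = 62.275500·cos 23.746° = 57.003231
roll angle φ = 15.837° = 0.27640779 rad
x = r_b·(cos φ + φ·sin φ) = 59.139375
y = r_b·(sin φ − φ·cos φ) = 0.398206

x=59.139375 y=0.398206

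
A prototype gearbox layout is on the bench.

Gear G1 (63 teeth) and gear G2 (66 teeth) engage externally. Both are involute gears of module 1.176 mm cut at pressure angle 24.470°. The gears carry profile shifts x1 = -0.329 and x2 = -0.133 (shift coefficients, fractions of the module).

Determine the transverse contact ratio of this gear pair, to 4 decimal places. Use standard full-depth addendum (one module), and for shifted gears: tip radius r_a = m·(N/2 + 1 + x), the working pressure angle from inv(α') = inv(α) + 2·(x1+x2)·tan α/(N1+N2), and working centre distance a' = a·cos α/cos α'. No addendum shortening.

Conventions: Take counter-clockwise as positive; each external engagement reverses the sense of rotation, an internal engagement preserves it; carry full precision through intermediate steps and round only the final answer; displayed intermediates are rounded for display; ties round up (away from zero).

1.6366

single-mesh involute tooth geometry (63T engaging 66T at module 1.176)
base radii: r_b1 = 33.716644, r_b2 = 35.322199
tip radii: r_a1 = 37.833096, r_a2 = 39.827592
inv(α') = inv(24.470°) + 2·(-0.329-0.133)·tan α/(63+66) = 0.02475225  ⇒  α' = 23.52792°
a' = a·cos α / cos α' = 75.8520·cos 24.470°/cos 23.52792° = 75.298755
action lengths: √(r_a1²−r_b1²) = 17.161907, √(r_a2²−r_b2²) = 18.400526
base pitch p_b = π·m·cos α = 3.362665
CR = (17.161907 + 18.400526 − 75.298755·sin 23.52792°)/3.362665 = 1.636642
contact ratio ≈ 1.6366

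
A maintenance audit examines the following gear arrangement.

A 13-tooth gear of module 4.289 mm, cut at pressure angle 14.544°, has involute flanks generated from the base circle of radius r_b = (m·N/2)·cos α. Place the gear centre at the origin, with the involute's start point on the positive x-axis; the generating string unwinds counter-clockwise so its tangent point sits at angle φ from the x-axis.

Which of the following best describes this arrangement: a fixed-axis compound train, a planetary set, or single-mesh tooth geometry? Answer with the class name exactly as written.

recognized (one wheel, involute flank): single-mesh tooth geometry, m = 4.289, N = 13
classification: single-mesh tooth geometry

single-mesh tooth geometry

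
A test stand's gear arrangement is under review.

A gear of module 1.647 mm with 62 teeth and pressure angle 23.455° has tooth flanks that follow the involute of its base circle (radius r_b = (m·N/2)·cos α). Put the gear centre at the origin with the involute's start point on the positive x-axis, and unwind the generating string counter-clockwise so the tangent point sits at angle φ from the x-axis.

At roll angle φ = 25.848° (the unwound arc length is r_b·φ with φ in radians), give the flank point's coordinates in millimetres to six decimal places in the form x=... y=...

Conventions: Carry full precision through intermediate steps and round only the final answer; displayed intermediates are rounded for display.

class = single-mesh tooth geometry [base-circle involute, m = 1.647, 62T]
pitch radius r_p = m·N/2 = 1.647·62/2 = 51.057000
base radius r_b = r_p·cos α = 51.057000·cos 23.455° = 46.838312
roll angle φ = 25.848° = 0.45113271 rad
x = r_b·(cos φ + φ·sin φ) = 51.364814
y = r_b·(sin φ − φ·cos φ) = 1.404521

x=51.364814 y=1.404521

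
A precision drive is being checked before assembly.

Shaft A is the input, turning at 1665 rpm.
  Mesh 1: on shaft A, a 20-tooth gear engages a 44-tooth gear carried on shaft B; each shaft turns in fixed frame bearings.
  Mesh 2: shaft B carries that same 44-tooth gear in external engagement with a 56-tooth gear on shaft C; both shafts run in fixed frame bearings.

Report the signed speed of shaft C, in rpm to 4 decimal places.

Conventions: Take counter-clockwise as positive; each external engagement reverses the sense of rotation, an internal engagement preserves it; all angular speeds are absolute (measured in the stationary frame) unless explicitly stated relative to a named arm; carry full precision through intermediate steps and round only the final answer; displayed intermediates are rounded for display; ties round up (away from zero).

class = fixed-axis compound train [2 meshes; 2 ratios multiply, 2 sense flips]
mesh 1 [20T→44T]: ω = 1665.0000×20/44 = 756.8182 rpm, sense flips to −
mesh 2 [44T→56T]: ω = 756.8182×44/56 = 594.6429 rpm, sense flips to +
signed output speed = +594.6429 rpm

+594.6429 rpm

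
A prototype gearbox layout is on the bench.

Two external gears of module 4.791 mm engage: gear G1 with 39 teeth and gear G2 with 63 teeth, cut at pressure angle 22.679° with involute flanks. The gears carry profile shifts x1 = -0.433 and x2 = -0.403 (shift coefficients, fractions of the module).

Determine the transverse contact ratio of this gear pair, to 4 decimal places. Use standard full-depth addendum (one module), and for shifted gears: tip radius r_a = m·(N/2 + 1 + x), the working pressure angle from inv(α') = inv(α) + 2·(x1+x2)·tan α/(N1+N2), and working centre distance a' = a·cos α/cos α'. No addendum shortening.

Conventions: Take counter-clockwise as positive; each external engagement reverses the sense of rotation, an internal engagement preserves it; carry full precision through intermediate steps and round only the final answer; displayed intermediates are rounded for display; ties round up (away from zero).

1.8138

recognized (one external pair, fixed centres): single-mesh tooth geometry, m = 4.791, N1 = 39, N2 = 63
base radii: r_b1 = 86.200868, r_b2 = 139.247556
tip radii: r_a1 = 96.140997, r_a2 = 153.776727
inv(α') = inv(22.679°) + 2·(-0.433-0.403)·tan α/(39+63) = 0.01520532  ⇒  α' = 20.12925°
a' = a·cos α / cos α' = 244.3410·cos 22.679°/cos 20.12925° = 240.114958
action lengths: √(r_a1²−r_b1²) = 42.573485, √(r_a2²−r_b2²) = 65.248754
base pitch p_b = π·m·cos α = 13.887590
CR = (42.573485 + 65.248754 − 240.114958·sin 20.12925°)/13.887590 = 1.813800
contact ratio ≈ 1.8138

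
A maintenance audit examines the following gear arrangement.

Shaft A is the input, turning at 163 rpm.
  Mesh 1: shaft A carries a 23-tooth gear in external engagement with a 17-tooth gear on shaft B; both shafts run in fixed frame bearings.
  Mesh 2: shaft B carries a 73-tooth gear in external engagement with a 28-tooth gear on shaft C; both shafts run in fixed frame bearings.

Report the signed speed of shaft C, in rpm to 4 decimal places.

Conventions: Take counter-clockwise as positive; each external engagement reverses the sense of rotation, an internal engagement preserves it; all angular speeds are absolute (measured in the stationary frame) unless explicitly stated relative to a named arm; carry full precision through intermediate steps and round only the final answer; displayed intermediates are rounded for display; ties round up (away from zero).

recognized (3 fixed axles, 2 meshes): fixed-axis compound train
mesh 1 [23T→17T]: ω = 163.0000×23/17 = 220.5294 rpm, sense flips to −
mesh 2 [73T→28T]: ω = 220.5294×73/28 = 574.9517 rpm, sense flips to +
signed output speed = +574.9517 rpm

+574.9517 rpm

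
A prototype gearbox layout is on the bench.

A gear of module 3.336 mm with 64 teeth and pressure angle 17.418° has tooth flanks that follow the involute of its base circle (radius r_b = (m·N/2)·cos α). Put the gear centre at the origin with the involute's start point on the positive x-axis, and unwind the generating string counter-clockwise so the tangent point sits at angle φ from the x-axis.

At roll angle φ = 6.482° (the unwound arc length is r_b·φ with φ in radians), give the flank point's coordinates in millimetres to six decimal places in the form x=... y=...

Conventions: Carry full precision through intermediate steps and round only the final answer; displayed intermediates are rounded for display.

class = single-mesh tooth geometry [base-circle involute, m = 3.336, 64T]
pitch radius r_p = m·N/2 = 3.336·64/2 = 106.752000
base radius r_b = r_p·cos α = 106.752000·cos 17.418° = 101.857030
roll angle φ = 6.482° = 0.11313224 rad
x = r_b·(cos φ + φ·sin φ) = 102.506775
y = r_b·(sin φ − φ·cos φ) = 0.049099

x=102.506775 y=0.049099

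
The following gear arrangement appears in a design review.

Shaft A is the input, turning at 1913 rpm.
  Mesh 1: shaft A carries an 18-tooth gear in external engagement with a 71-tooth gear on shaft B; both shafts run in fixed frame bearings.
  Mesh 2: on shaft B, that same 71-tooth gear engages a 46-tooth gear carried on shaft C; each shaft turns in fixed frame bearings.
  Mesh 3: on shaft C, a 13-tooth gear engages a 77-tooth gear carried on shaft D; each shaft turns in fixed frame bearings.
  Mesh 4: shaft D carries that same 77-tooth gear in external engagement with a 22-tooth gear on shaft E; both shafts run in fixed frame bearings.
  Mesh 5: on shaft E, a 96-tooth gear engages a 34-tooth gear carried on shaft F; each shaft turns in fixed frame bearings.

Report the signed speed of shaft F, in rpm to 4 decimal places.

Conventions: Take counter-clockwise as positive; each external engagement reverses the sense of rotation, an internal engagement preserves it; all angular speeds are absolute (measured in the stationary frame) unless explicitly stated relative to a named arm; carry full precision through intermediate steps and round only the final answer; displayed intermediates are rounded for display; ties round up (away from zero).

recognized (6 fixed axles, 5 meshes): fixed-axis compound train
mesh 1 [18T→71T]: ω = 1913.0000×18/71 = 484.9859 rpm, sense flips to −
mesh 2 [71T→46T]: ω = 484.9859×71/46 = 748.5652 rpm, sense flips to +
mesh 3 [13T→77T]: ω = 748.5652×13/77 = 126.3811 rpm, sense flips to −
mesh 4 [77T→22T]: ω = 126.3811×77/22 = 442.3340 rpm, sense flips to +
mesh 5 [96T→34T]: ω = 442.3340×96/34 = 1248.9430 rpm, sense flips to −
signed output speed = -1248.9430 rpm

-1248.9430 rpm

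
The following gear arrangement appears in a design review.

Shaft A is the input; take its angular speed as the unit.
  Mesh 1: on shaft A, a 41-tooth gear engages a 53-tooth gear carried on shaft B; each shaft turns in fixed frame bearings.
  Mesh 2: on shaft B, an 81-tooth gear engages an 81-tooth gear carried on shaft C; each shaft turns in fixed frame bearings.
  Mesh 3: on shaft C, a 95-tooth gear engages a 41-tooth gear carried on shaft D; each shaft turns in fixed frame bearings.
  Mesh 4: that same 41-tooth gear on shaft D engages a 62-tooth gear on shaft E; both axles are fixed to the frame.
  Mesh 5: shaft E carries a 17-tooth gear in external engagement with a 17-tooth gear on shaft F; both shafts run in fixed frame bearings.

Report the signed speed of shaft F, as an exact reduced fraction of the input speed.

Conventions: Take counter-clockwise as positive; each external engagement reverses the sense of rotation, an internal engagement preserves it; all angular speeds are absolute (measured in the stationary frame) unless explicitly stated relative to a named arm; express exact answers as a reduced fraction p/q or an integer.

-3895/3286

5-mesh fixed-axis compound train (all bearings frame-fixed)
mesh 1 [41T→53T]: |ω|/ω_in = 1×41/53 = 41/53, sense flips to −
mesh 2 [81T→81T]: |ω|/ω_in = (41/53)×81/81 = 41/53, sense flips to +
mesh 3 [95T→41T]: |ω|/ω_in = (41/53)×95/41 = 95/53, sense flips to −
mesh 4 [41T→62T]: |ω|/ω_in = (95/53)×41/62 = 3895/3286, sense flips to +
mesh 5 [17T→17T]: |ω|/ω_in = (3895/3286)×17/17 = 3895/3286, sense flips to −
signed output speed (× input speed) = -3895/3286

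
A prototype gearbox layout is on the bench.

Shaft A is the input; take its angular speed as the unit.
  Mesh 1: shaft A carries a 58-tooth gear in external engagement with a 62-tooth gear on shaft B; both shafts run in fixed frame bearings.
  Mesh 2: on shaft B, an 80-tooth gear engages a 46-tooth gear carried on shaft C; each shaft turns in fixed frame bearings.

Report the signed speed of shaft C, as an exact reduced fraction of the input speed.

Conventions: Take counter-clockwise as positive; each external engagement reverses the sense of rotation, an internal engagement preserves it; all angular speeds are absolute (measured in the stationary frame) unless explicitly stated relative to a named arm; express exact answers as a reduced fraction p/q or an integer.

2-mesh fixed-axis compound train (all bearings frame-fixed)
mesh 1 [58T→62T]: |ω|/ω_in = 1×58/62 = 29/31, sense flips to −
mesh 2 [80T→46T]: |ω|/ω_in = (29/31)×80/46 = 1160/713, sense flips to +
signed output speed (× input speed) = 1160/713

1160/713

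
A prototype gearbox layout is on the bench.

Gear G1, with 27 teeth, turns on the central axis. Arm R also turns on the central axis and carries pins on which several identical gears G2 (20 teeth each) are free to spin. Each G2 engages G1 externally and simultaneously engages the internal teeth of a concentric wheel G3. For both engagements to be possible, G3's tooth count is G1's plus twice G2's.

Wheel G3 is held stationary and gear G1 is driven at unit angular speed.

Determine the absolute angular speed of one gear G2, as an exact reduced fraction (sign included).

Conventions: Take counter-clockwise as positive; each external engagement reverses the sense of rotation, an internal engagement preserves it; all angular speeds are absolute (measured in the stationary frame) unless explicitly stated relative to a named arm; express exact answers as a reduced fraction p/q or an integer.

-27/40

recognized (axles ride arm R): planetary set, 27/20/67 teeth
ring teeth: 27 + 2·20 = 67
27(ω_sun−ω_arm) = −67(ω_ring−ω_arm),  ω_ring = 0, ω_sun = 1
27(1−ω_arm) = −67(0−ω_arm)  ⇒  94·ω_arm = 27  ⇒  ω_arm = 27/94
sun–planet mesh: 27·(1−27/94) = −20·(ω_p−ω_arm)  ⇒  ω_p−ω_arm = -1809/1880
ω_p = 27/94 − 1809/1880 = -27/40
exact speed ratio = -27/40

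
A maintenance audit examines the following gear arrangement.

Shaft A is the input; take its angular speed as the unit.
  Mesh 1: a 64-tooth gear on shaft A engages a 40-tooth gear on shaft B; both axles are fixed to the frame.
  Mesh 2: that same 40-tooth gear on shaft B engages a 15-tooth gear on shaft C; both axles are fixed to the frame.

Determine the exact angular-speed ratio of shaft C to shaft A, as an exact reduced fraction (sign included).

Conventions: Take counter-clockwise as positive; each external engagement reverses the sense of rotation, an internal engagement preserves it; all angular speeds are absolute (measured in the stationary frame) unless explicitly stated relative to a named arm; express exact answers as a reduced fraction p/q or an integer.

class = fixed-axis compound train [2 meshes; 2 ratios multiply, 2 sense flips]
mesh 1 [64T→40T]: running ratio 8/5, sense −
mesh 2 [40T→15T]: running ratio 64/15, sense +
ω_out/ω_in = 64/15

64/15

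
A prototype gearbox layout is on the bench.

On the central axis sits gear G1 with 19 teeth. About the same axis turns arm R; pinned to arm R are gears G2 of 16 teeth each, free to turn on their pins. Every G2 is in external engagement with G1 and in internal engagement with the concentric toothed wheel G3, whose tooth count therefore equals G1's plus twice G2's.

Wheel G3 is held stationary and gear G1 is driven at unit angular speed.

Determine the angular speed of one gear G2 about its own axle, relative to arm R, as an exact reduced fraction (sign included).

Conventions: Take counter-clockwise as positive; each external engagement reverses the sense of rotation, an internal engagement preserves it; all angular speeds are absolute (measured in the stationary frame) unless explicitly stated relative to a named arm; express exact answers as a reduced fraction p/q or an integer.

-969/1120

planetary set (19T centre, 16T on arm, 51T internal) — Willis relation
ring teeth: 19 + 2·16 = 51
19(ω_sun−ω_arm) = −51(ω_ring−ω_arm),  ω_ring = 0, ω_sun = 1
19(1−ω_arm) = −51(0−ω_arm)  ⇒  70·ω_arm = 19  ⇒  ω_arm = 19/70
sun–planet mesh: 19·(1−19/70) = −16·(ω_p−ω_arm)  ⇒  ω_p−ω_arm = -969/1120
exact speed ratio = -969/1120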